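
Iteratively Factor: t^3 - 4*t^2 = (t - 4)*(t^2) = t*(t - 4)*(t)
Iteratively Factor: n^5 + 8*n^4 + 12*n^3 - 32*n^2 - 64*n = (n + 2)*(n^4 + 6*n^3 - 32*n) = n*(n + 2)*(n^3 + 6*n^2 - 32) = n*(n - 2)*(n + 2)*(n^2 + 8*n + 16) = n*(n - 2)*(n + 2)*(n + 4)*(n + 4)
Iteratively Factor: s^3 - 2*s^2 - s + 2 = (s - 2)*(s^2 - 1) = (s - 2)*(s + 1)*(s - 1)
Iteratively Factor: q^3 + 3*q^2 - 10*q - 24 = (q + 4)*(q^2 - q - 6) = (q + 2)*(q + 4)*(q - 3)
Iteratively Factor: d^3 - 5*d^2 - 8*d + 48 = (d - 4)*(d^2 - d - 12) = (d - 4)^2*(d + 3)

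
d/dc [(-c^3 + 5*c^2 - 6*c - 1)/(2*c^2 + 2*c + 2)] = (-c^4 - 2*c^3 + 8*c^2 + 12*c - 5)/(2*(c^4 + 2*c^3 + 3*c^2 + 2*c + 1))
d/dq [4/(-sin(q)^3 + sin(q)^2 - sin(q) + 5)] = 4*(3*sin(q)^2 - 2*sin(q) + 1)*cos(q)/(sin(q)^3 - sin(q)^2 + sin(q) - 5)^2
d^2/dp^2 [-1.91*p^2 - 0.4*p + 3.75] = -3.82000000000000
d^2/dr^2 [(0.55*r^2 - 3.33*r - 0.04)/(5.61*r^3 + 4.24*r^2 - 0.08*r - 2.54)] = (34.61931*r^6 - 628.812558*r^5 - 488.87784*r^4 - 27.84962*r^3 - 538.073256*r^2 - 218.515056*r + 7.587992)/(176.558481*r^9 + 400.325112*r^8 + 295.009704*r^7 - 175.00985*r^6 - 366.711648*r^5 - 130.068192*r^4 + 113.749324*r^3 + 82.015584*r^2 - 1.548384*r - 16.387064)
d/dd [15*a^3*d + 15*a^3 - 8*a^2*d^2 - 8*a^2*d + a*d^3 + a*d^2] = a*(15*a^2 - 16*a*d - 8*a + 3*d^2 + 2*d)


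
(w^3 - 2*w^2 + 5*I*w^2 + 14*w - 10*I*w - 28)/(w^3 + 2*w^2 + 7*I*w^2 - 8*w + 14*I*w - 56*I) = (w - 2*I)/(w + 4)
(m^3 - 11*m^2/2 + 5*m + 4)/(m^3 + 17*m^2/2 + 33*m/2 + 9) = (2*m^3 - 11*m^2 + 10*m + 8)/(2*m^3 + 17*m^2 + 33*m + 18)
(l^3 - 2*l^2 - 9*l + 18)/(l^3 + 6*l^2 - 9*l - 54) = (l - 2)/(l + 6)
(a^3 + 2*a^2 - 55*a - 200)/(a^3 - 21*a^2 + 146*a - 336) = (a^2 + 10*a + 25)/(a^2 - 13*a + 42)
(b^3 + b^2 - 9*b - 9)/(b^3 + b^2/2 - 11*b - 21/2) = 2*(b - 3)/(2*b - 7)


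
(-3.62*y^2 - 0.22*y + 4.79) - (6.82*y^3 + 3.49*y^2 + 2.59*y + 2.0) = -6.82*y^3 - 7.11*y^2 - 2.81*y + 2.79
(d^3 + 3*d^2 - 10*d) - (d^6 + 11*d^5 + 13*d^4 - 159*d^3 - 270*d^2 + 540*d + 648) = -d^6 - 11*d^5 - 13*d^4 + 160*d^3 + 273*d^2 - 550*d - 648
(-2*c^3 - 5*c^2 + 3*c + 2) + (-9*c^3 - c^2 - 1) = -11*c^3 - 6*c^2 + 3*c + 1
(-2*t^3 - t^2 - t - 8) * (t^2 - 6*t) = -2*t^5 + 11*t^4 + 5*t^3 - 2*t^2 + 48*t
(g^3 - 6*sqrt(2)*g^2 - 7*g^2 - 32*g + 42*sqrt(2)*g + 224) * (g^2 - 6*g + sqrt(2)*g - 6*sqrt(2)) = g^5 - 13*g^4 - 5*sqrt(2)*g^4 - 2*g^3 + 65*sqrt(2)*g^3 - 242*sqrt(2)*g^2 + 572*g^2 - 1848*g + 416*sqrt(2)*g - 1344*sqrt(2)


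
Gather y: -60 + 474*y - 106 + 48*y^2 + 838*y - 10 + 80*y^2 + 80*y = 128*y^2 + 1392*y - 176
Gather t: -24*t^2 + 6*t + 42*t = -24*t^2 + 48*t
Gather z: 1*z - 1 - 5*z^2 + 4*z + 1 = -5*z^2 + 5*z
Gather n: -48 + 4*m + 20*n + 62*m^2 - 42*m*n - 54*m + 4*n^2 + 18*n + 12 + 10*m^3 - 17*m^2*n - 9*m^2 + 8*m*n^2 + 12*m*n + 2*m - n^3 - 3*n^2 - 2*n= 10*m^3 + 53*m^2 - 48*m - n^3 + n^2*(8*m + 1) + n*(-17*m^2 - 30*m + 36) - 36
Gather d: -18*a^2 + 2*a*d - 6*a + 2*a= -18*a^2 + 2*a*d - 4*a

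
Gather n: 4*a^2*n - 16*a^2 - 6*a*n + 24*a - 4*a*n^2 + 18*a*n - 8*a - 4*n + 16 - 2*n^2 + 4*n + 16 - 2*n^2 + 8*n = -16*a^2 + 16*a + n^2*(-4*a - 4) + n*(4*a^2 + 12*a + 8) + 32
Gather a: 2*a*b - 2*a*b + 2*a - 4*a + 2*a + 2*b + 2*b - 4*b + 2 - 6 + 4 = 0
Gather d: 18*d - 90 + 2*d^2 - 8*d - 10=2*d^2 + 10*d - 100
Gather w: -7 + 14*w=14*w - 7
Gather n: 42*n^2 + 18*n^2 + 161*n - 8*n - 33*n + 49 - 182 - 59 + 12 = 60*n^2 + 120*n - 180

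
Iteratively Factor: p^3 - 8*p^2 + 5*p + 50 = (p - 5)*(p^2 - 3*p - 10) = (p - 5)^2*(p + 2)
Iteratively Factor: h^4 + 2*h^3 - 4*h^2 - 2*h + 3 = (h - 1)*(h^3 + 3*h^2 - h - 3) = (h - 1)*(h + 3)*(h^2 - 1) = (h - 1)*(h + 1)*(h + 3)*(h - 1)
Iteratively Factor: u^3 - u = (u - 1)*(u^2 + u) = u*(u - 1)*(u + 1)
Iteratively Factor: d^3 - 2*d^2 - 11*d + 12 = (d + 3)*(d^2 - 5*d + 4) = (d - 1)*(d + 3)*(d - 4)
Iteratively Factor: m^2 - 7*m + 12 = (m - 4)*(m - 3)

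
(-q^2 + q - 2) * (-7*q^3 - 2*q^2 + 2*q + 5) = 7*q^5 - 5*q^4 + 10*q^3 + q^2 + q - 10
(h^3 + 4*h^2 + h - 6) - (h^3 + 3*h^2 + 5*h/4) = h^2 - h/4 - 6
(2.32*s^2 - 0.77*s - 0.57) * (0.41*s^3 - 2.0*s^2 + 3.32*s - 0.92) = 0.9512*s^5 - 4.9557*s^4 + 9.0087*s^3 - 3.5508*s^2 - 1.184*s + 0.5244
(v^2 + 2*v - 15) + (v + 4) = v^2 + 3*v - 11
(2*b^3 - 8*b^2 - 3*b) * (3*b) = 6*b^4 - 24*b^3 - 9*b^2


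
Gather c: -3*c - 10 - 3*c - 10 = -6*c - 20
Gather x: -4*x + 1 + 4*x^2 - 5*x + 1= 4*x^2 - 9*x + 2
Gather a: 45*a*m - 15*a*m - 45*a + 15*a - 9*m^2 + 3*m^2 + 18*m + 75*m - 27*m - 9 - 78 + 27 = a*(30*m - 30) - 6*m^2 + 66*m - 60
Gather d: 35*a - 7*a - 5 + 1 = 28*a - 4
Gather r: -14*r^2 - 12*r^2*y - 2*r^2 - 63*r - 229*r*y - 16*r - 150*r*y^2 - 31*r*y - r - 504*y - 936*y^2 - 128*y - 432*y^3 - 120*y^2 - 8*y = r^2*(-12*y - 16) + r*(-150*y^2 - 260*y - 80) - 432*y^3 - 1056*y^2 - 640*y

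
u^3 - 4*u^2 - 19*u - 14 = (u - 7)*(u + 1)*(u + 2)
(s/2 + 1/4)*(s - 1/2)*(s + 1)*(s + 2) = s^4/2 + 3*s^3/2 + 7*s^2/8 - 3*s/8 - 1/4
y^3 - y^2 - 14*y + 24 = (y - 3)*(y - 2)*(y + 4)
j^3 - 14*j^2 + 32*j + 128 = (j - 8)^2*(j + 2)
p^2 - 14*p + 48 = (p - 8)*(p - 6)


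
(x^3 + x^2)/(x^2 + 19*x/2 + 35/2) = 2*x^2*(x + 1)/(2*x^2 + 19*x + 35)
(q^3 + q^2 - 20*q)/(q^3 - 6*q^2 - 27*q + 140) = q/(q - 7)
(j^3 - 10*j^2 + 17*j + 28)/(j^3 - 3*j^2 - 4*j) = (j - 7)/j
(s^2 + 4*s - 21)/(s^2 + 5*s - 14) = (s - 3)/(s - 2)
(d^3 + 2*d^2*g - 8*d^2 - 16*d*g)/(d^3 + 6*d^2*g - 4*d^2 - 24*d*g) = (d^2 + 2*d*g - 8*d - 16*g)/(d^2 + 6*d*g - 4*d - 24*g)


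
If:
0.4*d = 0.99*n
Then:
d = 2.475*n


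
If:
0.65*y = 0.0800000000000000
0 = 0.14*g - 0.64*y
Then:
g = 0.56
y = 0.12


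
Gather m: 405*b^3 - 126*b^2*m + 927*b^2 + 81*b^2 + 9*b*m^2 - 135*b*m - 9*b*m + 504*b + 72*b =405*b^3 + 1008*b^2 + 9*b*m^2 + 576*b + m*(-126*b^2 - 144*b)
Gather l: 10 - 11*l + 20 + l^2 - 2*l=l^2 - 13*l + 30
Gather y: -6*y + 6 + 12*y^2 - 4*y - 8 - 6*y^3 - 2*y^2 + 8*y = -6*y^3 + 10*y^2 - 2*y - 2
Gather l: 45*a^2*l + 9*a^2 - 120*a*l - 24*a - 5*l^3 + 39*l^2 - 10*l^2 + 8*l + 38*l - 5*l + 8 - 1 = 9*a^2 - 24*a - 5*l^3 + 29*l^2 + l*(45*a^2 - 120*a + 41) + 7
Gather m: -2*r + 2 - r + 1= 3 - 3*r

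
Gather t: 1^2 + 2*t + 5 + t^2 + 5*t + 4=t^2 + 7*t + 10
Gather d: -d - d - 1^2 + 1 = -2*d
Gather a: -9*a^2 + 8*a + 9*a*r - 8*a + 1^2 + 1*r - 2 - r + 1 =-9*a^2 + 9*a*r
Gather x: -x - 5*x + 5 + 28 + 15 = 48 - 6*x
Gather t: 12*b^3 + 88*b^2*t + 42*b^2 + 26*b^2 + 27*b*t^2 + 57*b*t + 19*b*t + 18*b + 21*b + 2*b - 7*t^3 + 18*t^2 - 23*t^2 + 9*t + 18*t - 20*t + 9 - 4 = 12*b^3 + 68*b^2 + 41*b - 7*t^3 + t^2*(27*b - 5) + t*(88*b^2 + 76*b + 7) + 5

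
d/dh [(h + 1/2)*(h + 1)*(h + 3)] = 3*h^2 + 9*h + 5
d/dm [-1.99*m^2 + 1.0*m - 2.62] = 1.0 - 3.98*m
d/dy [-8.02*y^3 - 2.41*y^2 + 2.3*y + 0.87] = -24.06*y^2 - 4.82*y + 2.3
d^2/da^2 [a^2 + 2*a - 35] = 2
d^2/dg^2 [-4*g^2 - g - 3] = -8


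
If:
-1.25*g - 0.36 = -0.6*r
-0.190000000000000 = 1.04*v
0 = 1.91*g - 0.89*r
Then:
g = 9.56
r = 20.53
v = -0.18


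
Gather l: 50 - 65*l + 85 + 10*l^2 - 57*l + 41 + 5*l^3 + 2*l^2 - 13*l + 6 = 5*l^3 + 12*l^2 - 135*l + 182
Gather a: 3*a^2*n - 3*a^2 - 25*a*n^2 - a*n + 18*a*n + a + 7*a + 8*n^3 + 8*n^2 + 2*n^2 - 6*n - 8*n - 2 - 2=a^2*(3*n - 3) + a*(-25*n^2 + 17*n + 8) + 8*n^3 + 10*n^2 - 14*n - 4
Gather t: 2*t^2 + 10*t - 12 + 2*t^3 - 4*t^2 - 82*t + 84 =2*t^3 - 2*t^2 - 72*t + 72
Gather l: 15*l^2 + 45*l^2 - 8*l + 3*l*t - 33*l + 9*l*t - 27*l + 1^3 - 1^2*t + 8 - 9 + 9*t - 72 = 60*l^2 + l*(12*t - 68) + 8*t - 72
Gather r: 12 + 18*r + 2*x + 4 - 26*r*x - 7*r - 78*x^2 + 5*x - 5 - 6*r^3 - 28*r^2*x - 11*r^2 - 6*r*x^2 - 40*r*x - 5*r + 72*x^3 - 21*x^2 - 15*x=-6*r^3 + r^2*(-28*x - 11) + r*(-6*x^2 - 66*x + 6) + 72*x^3 - 99*x^2 - 8*x + 11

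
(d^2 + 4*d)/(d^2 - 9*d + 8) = d*(d + 4)/(d^2 - 9*d + 8)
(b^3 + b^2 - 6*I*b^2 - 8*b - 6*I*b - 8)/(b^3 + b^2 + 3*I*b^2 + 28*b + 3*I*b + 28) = (b - 2*I)/(b + 7*I)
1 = 1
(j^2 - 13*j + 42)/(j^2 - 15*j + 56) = (j - 6)/(j - 8)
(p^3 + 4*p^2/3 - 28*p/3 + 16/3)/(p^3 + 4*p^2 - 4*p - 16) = (p - 2/3)/(p + 2)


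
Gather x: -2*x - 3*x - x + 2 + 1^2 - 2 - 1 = -6*x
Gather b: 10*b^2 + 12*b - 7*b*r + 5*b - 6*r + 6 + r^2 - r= 10*b^2 + b*(17 - 7*r) + r^2 - 7*r + 6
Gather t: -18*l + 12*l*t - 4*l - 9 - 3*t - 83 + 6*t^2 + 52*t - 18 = -22*l + 6*t^2 + t*(12*l + 49) - 110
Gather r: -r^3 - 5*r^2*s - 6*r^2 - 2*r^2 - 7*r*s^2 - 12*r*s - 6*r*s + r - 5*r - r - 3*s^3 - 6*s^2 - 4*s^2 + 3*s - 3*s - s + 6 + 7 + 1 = -r^3 + r^2*(-5*s - 8) + r*(-7*s^2 - 18*s - 5) - 3*s^3 - 10*s^2 - s + 14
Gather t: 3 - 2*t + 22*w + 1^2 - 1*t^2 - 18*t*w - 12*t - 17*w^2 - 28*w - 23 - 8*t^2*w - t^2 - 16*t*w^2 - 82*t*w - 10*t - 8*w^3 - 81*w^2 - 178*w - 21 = t^2*(-8*w - 2) + t*(-16*w^2 - 100*w - 24) - 8*w^3 - 98*w^2 - 184*w - 40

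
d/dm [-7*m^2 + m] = 1 - 14*m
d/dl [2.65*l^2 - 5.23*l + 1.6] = 5.3*l - 5.23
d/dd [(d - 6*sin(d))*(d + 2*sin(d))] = -4*d*cos(d) + 2*d - 4*sin(d) - 12*sin(2*d)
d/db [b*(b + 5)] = 2*b + 5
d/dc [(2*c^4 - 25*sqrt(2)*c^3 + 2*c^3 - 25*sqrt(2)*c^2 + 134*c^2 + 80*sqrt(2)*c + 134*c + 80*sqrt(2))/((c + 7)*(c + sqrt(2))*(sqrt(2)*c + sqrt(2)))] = (sqrt(2)*c^4 + 4*c^3 + 14*sqrt(2)*c^3 - 133*c^2 - 92*sqrt(2)*c^2 - 350*sqrt(2)*c - 160*c - 80*sqrt(2) + 378)/(c^4 + 2*sqrt(2)*c^3 + 14*c^3 + 28*sqrt(2)*c^2 + 51*c^2 + 28*c + 98*sqrt(2)*c + 98)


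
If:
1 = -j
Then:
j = -1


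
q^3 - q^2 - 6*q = q*(q - 3)*(q + 2)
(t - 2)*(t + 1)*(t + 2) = t^3 + t^2 - 4*t - 4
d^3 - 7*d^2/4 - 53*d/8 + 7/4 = (d - 7/2)*(d - 1/4)*(d + 2)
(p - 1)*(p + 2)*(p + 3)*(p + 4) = p^4 + 8*p^3 + 17*p^2 - 2*p - 24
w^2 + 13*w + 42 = (w + 6)*(w + 7)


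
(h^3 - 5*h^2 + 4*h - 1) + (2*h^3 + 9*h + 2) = 3*h^3 - 5*h^2 + 13*h + 1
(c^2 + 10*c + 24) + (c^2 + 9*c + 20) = 2*c^2 + 19*c + 44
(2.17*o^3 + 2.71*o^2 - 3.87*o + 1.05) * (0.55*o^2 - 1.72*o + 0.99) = 1.1935*o^5 - 2.2419*o^4 - 4.6414*o^3 + 9.9168*o^2 - 5.6373*o + 1.0395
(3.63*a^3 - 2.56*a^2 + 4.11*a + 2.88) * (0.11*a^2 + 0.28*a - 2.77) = 0.3993*a^5 + 0.7348*a^4 - 10.3198*a^3 + 8.5588*a^2 - 10.5783*a - 7.9776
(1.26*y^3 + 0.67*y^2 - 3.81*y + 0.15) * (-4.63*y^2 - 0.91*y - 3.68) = -5.8338*y^5 - 4.2487*y^4 + 12.3938*y^3 + 0.307*y^2 + 13.8843*y - 0.552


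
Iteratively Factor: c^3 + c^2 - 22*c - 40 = (c + 2)*(c^2 - c - 20) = (c + 2)*(c + 4)*(c - 5)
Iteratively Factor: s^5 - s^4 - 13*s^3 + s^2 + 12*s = (s - 4)*(s^4 + 3*s^3 - s^2 - 3*s) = (s - 4)*(s - 1)*(s^3 + 4*s^2 + 3*s) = (s - 4)*(s - 1)*(s + 1)*(s^2 + 3*s) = (s - 4)*(s - 1)*(s + 1)*(s + 3)*(s)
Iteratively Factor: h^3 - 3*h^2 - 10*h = (h)*(h^2 - 3*h - 10) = h*(h + 2)*(h - 5)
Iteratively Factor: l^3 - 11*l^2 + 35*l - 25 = (l - 5)*(l^2 - 6*l + 5) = (l - 5)^2*(l - 1)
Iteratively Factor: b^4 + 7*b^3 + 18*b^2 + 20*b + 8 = (b + 2)*(b^3 + 5*b^2 + 8*b + 4) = (b + 2)^2*(b^2 + 3*b + 2) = (b + 1)*(b + 2)^2*(b + 2)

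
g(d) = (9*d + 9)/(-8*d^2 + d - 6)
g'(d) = (9*d + 9)*(16*d - 1)/(-8*d^2 + d - 6)^2 + 9/(-8*d^2 + d - 6)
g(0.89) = -1.49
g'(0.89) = 0.93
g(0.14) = -1.71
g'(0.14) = -1.14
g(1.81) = -0.83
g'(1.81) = 0.47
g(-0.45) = -0.61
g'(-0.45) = -1.74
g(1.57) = -0.96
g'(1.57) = 0.58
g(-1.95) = 0.22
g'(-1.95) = -0.05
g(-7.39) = 0.13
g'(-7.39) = 0.01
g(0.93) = -1.45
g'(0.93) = 0.93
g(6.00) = -0.22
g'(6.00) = 0.04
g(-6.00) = 0.15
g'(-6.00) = 0.02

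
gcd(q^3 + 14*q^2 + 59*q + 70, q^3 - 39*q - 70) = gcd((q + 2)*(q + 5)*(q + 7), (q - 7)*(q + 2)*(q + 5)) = q^2 + 7*q + 10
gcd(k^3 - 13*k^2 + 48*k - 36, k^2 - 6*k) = k - 6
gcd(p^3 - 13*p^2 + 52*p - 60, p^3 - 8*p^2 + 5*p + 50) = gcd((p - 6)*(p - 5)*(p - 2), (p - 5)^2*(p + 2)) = p - 5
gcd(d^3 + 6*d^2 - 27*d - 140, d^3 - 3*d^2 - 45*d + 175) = d^2 + 2*d - 35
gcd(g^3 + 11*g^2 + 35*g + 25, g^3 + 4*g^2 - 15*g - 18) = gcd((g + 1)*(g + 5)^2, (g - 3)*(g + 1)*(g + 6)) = g + 1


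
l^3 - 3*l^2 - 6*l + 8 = (l - 4)*(l - 1)*(l + 2)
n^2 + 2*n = n*(n + 2)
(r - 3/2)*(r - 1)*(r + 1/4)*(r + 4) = r^4 + 7*r^3/4 - 65*r^2/8 + 31*r/8 + 3/2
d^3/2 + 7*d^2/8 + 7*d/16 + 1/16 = (d/2 + 1/4)*(d + 1/4)*(d + 1)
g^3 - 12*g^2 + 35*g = g*(g - 7)*(g - 5)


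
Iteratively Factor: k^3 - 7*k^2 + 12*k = (k - 4)*(k^2 - 3*k) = k*(k - 4)*(k - 3)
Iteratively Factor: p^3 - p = (p)*(p^2 - 1) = p*(p + 1)*(p - 1)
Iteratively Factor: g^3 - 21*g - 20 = (g + 1)*(g^2 - g - 20) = (g - 5)*(g + 1)*(g + 4)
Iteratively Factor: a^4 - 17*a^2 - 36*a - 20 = (a + 1)*(a^3 - a^2 - 16*a - 20) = (a - 5)*(a + 1)*(a^2 + 4*a + 4) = (a - 5)*(a + 1)*(a + 2)*(a + 2)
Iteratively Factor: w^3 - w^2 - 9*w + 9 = (w - 3)*(w^2 + 2*w - 3) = (w - 3)*(w + 3)*(w - 1)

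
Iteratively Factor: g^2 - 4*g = (g)*(g - 4)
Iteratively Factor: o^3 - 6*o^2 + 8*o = (o - 2)*(o^2 - 4*o) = o*(o - 2)*(o - 4)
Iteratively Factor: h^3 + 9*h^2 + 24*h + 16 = (h + 4)*(h^2 + 5*h + 4) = (h + 1)*(h + 4)*(h + 4)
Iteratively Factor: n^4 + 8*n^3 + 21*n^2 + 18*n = (n + 3)*(n^3 + 5*n^2 + 6*n) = (n + 2)*(n + 3)*(n^2 + 3*n) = (n + 2)*(n + 3)^2*(n)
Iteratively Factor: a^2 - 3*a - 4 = (a + 1)*(a - 4)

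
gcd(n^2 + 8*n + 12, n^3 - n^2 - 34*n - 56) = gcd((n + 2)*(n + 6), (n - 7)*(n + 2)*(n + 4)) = n + 2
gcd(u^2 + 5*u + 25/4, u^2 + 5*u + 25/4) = u^2 + 5*u + 25/4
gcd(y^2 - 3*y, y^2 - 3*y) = y^2 - 3*y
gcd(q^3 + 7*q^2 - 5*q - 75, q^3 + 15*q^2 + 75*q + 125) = q^2 + 10*q + 25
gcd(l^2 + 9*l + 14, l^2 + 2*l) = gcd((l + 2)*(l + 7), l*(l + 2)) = l + 2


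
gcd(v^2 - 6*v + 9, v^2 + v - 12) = v - 3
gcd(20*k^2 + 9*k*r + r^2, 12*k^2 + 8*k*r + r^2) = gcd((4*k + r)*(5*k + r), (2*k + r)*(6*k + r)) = 1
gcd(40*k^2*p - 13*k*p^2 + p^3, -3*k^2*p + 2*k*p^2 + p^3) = p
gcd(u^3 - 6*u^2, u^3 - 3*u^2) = u^2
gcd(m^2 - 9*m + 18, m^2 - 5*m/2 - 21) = m - 6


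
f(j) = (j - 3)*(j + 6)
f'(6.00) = 15.00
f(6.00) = 36.00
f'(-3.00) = -3.00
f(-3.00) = -18.00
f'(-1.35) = 0.30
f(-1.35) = -20.23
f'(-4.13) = -5.26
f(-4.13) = -13.33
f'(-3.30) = -3.60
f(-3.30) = -17.01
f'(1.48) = 5.96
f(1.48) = -11.37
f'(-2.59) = -2.18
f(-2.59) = -19.06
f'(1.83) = 6.66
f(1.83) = -9.16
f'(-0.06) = 2.88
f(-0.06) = -18.18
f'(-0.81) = 1.38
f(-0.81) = -19.77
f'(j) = 2*j + 3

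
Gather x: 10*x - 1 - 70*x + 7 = 6 - 60*x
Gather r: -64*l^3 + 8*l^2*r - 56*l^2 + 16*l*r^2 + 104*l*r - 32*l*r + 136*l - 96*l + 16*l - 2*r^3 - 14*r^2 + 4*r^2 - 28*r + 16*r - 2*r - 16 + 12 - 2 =-64*l^3 - 56*l^2 + 56*l - 2*r^3 + r^2*(16*l - 10) + r*(8*l^2 + 72*l - 14) - 6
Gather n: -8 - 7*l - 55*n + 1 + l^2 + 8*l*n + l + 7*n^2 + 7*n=l^2 - 6*l + 7*n^2 + n*(8*l - 48) - 7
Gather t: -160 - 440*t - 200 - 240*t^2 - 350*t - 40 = -240*t^2 - 790*t - 400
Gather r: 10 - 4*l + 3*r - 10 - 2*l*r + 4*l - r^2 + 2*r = -r^2 + r*(5 - 2*l)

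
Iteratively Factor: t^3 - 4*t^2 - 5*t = (t)*(t^2 - 4*t - 5) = t*(t - 5)*(t + 1)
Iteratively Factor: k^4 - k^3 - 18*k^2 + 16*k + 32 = (k + 4)*(k^3 - 5*k^2 + 2*k + 8) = (k + 1)*(k + 4)*(k^2 - 6*k + 8) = (k - 2)*(k + 1)*(k + 4)*(k - 4)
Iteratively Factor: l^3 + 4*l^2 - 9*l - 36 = (l + 3)*(l^2 + l - 12) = (l + 3)*(l + 4)*(l - 3)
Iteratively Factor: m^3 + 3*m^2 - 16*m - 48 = (m + 3)*(m^2 - 16) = (m + 3)*(m + 4)*(m - 4)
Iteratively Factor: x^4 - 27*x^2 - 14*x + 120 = (x + 3)*(x^3 - 3*x^2 - 18*x + 40) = (x + 3)*(x + 4)*(x^2 - 7*x + 10) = (x - 5)*(x + 3)*(x + 4)*(x - 2)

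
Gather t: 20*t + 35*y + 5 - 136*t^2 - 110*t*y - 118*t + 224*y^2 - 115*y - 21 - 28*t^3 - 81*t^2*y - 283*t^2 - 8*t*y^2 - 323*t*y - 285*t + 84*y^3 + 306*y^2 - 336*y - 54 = -28*t^3 + t^2*(-81*y - 419) + t*(-8*y^2 - 433*y - 383) + 84*y^3 + 530*y^2 - 416*y - 70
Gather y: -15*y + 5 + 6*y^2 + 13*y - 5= 6*y^2 - 2*y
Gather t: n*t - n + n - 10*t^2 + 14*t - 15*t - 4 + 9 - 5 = -10*t^2 + t*(n - 1)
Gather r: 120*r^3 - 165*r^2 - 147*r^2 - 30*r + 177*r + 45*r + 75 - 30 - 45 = 120*r^3 - 312*r^2 + 192*r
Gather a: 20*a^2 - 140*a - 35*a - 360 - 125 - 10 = 20*a^2 - 175*a - 495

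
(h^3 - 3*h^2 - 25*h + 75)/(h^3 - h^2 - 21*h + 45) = (h - 5)/(h - 3)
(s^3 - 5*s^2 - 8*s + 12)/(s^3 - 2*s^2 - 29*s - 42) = (s^2 - 7*s + 6)/(s^2 - 4*s - 21)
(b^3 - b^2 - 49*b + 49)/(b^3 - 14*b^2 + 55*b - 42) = (b + 7)/(b - 6)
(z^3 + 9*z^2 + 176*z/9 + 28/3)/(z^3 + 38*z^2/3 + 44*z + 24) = (z + 7/3)/(z + 6)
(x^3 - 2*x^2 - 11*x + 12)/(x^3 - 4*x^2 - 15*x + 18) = (x - 4)/(x - 6)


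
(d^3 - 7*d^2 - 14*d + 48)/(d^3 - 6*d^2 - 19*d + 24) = (d - 2)/(d - 1)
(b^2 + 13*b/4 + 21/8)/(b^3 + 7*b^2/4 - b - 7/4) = (b + 3/2)/(b^2 - 1)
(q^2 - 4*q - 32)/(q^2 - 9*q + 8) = (q + 4)/(q - 1)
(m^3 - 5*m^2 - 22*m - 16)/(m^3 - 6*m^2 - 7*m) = (m^2 - 6*m - 16)/(m*(m - 7))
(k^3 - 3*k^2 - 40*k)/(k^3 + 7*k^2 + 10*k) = (k - 8)/(k + 2)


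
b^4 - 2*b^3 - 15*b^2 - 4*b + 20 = (b - 5)*(b - 1)*(b + 2)^2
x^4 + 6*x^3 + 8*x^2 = x^2*(x + 2)*(x + 4)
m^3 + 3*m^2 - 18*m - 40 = (m - 4)*(m + 2)*(m + 5)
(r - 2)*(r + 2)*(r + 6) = r^3 + 6*r^2 - 4*r - 24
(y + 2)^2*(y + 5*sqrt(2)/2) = y^3 + 5*sqrt(2)*y^2/2 + 4*y^2 + 4*y + 10*sqrt(2)*y + 10*sqrt(2)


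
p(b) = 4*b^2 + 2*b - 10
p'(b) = 8*b + 2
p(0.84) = -5.50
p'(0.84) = 8.72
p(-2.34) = 7.22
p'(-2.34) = -16.72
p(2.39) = 17.63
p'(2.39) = 21.12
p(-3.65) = 35.99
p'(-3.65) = -27.20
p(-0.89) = -8.61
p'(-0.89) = -5.12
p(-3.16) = 23.62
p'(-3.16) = -23.28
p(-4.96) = 78.49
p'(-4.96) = -37.68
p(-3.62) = 35.18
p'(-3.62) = -26.96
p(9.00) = 332.00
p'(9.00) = 74.00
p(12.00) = 590.00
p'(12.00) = 98.00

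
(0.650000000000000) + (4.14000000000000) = 4.79000000000000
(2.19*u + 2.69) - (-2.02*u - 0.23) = 4.21*u + 2.92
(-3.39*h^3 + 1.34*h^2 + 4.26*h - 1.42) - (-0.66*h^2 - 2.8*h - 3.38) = -3.39*h^3 + 2.0*h^2 + 7.06*h + 1.96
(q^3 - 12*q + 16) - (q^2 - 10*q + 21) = q^3 - q^2 - 2*q - 5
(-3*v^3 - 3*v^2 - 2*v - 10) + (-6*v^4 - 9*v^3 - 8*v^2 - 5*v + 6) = -6*v^4 - 12*v^3 - 11*v^2 - 7*v - 4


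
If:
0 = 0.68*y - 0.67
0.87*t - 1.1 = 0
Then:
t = 1.26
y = 0.99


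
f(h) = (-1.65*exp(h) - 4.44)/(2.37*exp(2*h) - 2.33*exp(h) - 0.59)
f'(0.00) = 51.52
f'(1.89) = 0.26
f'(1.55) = 0.49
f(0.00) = 11.07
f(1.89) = -0.17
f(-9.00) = 7.52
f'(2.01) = 0.21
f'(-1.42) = -0.95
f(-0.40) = 5.10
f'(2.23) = 0.15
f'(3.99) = 0.01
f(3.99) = -0.01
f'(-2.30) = -1.13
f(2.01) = -0.15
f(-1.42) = 4.77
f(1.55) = -0.30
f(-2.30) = 5.76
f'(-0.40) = 3.68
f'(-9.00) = 0.00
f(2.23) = -0.11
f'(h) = (-1.65*exp(h) - 4.44)*(-4.74*exp(2*h) + 2.33*exp(h))/(2.37*exp(2*h) - 2.33*exp(h) - 0.59)^2 - 1.65*exp(h)/(2.37*exp(2*h) - 2.33*exp(h) - 0.59)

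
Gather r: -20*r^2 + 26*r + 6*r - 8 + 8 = -20*r^2 + 32*r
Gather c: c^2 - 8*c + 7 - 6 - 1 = c^2 - 8*c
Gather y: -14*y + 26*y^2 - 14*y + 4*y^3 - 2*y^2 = 4*y^3 + 24*y^2 - 28*y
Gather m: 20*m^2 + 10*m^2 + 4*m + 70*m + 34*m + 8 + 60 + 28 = 30*m^2 + 108*m + 96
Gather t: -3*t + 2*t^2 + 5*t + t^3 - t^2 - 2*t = t^3 + t^2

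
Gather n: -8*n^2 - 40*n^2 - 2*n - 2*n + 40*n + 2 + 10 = -48*n^2 + 36*n + 12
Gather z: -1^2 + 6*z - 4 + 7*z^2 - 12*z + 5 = 7*z^2 - 6*z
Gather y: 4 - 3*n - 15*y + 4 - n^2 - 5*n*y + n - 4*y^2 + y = -n^2 - 2*n - 4*y^2 + y*(-5*n - 14) + 8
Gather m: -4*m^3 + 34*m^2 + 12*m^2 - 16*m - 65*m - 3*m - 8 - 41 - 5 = -4*m^3 + 46*m^2 - 84*m - 54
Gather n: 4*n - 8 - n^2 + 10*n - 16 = -n^2 + 14*n - 24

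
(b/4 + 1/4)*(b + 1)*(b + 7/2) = b^3/4 + 11*b^2/8 + 2*b + 7/8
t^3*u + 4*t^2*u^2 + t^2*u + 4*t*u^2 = t*(t + 4*u)*(t*u + u)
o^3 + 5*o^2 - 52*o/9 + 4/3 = (o - 2/3)*(o - 1/3)*(o + 6)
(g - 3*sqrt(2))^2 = g^2 - 6*sqrt(2)*g + 18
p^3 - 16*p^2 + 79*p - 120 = (p - 8)*(p - 5)*(p - 3)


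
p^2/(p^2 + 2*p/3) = 3*p/(3*p + 2)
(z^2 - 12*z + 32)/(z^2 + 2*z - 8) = (z^2 - 12*z + 32)/(z^2 + 2*z - 8)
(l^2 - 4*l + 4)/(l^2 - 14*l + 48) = (l^2 - 4*l + 4)/(l^2 - 14*l + 48)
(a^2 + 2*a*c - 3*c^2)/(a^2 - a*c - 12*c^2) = (a - c)/(a - 4*c)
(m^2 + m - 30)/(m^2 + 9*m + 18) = (m - 5)/(m + 3)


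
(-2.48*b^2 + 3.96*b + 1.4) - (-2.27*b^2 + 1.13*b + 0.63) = -0.21*b^2 + 2.83*b + 0.77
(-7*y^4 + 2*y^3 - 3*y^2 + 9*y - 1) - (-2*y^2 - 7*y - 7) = -7*y^4 + 2*y^3 - y^2 + 16*y + 6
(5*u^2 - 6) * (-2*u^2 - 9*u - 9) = -10*u^4 - 45*u^3 - 33*u^2 + 54*u + 54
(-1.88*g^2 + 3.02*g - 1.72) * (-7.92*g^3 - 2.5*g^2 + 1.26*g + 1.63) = 14.8896*g^5 - 19.2184*g^4 + 3.7036*g^3 + 5.0408*g^2 + 2.7554*g - 2.8036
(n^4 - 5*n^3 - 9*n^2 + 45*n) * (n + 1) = n^5 - 4*n^4 - 14*n^3 + 36*n^2 + 45*n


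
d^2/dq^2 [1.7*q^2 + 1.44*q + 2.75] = 3.40000000000000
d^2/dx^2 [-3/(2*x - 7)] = -24/(2*x - 7)^3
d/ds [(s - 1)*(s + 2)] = 2*s + 1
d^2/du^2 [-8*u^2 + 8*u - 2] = -16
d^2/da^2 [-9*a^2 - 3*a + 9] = -18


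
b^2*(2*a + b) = 2*a*b^2 + b^3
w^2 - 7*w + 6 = (w - 6)*(w - 1)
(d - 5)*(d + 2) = d^2 - 3*d - 10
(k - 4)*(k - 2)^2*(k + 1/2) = k^4 - 15*k^3/2 + 16*k^2 - 6*k - 8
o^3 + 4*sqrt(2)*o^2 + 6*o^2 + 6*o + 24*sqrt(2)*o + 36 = (o + 6)*(o + sqrt(2))*(o + 3*sqrt(2))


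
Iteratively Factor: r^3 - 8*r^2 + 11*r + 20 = (r - 5)*(r^2 - 3*r - 4) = (r - 5)*(r - 4)*(r + 1)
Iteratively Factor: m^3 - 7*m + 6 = (m + 3)*(m^2 - 3*m + 2) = (m - 2)*(m + 3)*(m - 1)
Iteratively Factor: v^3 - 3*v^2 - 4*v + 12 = (v + 2)*(v^2 - 5*v + 6) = (v - 2)*(v + 2)*(v - 3)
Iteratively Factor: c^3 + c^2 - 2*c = (c - 1)*(c^2 + 2*c) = c*(c - 1)*(c + 2)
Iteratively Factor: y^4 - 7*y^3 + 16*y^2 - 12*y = (y)*(y^3 - 7*y^2 + 16*y - 12) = y*(y - 2)*(y^2 - 5*y + 6) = y*(y - 3)*(y - 2)*(y - 2)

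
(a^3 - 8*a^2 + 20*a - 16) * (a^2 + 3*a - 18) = a^5 - 5*a^4 - 22*a^3 + 188*a^2 - 408*a + 288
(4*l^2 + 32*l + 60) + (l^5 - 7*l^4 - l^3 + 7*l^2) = l^5 - 7*l^4 - l^3 + 11*l^2 + 32*l + 60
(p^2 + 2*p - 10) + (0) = p^2 + 2*p - 10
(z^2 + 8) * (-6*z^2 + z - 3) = -6*z^4 + z^3 - 51*z^2 + 8*z - 24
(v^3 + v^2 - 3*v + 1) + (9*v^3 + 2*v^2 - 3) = 10*v^3 + 3*v^2 - 3*v - 2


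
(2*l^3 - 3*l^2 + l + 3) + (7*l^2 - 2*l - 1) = 2*l^3 + 4*l^2 - l + 2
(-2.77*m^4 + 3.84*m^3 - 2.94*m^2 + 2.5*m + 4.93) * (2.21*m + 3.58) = -6.1217*m^5 - 1.4302*m^4 + 7.2498*m^3 - 5.0002*m^2 + 19.8453*m + 17.6494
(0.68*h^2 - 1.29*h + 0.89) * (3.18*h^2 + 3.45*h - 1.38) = 2.1624*h^4 - 1.7562*h^3 - 2.5587*h^2 + 4.8507*h - 1.2282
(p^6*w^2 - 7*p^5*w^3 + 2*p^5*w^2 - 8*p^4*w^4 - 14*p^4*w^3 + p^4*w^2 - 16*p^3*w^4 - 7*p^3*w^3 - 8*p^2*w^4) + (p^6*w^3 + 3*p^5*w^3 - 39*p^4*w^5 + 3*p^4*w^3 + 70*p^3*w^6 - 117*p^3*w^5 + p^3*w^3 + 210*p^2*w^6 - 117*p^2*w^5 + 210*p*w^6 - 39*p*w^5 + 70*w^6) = p^6*w^3 + p^6*w^2 - 4*p^5*w^3 + 2*p^5*w^2 - 39*p^4*w^5 - 8*p^4*w^4 - 11*p^4*w^3 + p^4*w^2 + 70*p^3*w^6 - 117*p^3*w^5 - 16*p^3*w^4 - 6*p^3*w^3 + 210*p^2*w^6 - 117*p^2*w^5 - 8*p^2*w^4 + 210*p*w^6 - 39*p*w^5 + 70*w^6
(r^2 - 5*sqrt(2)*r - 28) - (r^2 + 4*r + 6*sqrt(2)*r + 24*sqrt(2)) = -11*sqrt(2)*r - 4*r - 24*sqrt(2) - 28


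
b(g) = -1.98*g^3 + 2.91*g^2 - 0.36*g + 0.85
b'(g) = -5.94*g^2 + 5.82*g - 0.36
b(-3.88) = 161.71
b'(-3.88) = -112.36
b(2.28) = -8.31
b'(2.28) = -17.97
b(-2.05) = 30.88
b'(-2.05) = -37.25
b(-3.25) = 100.73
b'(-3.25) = -82.02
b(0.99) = 1.42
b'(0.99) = -0.42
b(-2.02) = 29.77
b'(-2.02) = -36.35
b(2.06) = -4.85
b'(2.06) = -13.58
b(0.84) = 1.43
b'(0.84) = 0.34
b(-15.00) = 7343.50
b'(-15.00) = -1424.16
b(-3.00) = 81.58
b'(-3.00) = -71.28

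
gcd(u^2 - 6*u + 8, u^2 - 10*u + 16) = u - 2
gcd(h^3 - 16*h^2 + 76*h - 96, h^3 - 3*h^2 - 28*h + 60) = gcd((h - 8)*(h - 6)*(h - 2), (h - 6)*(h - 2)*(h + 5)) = h^2 - 8*h + 12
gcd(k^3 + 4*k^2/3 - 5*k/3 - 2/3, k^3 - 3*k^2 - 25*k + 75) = 1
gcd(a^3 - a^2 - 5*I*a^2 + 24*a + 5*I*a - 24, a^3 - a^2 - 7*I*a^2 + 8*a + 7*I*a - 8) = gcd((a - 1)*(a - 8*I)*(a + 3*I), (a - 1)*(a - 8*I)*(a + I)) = a^2 + a*(-1 - 8*I) + 8*I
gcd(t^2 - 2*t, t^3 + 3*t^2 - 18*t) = t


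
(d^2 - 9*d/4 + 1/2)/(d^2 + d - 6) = (d - 1/4)/(d + 3)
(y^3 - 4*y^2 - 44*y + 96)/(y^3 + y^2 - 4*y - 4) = (y^2 - 2*y - 48)/(y^2 + 3*y + 2)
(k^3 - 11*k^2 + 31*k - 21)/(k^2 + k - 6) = (k^3 - 11*k^2 + 31*k - 21)/(k^2 + k - 6)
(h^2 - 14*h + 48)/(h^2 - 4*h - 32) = (h - 6)/(h + 4)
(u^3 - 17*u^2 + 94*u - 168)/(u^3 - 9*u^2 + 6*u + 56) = (u - 6)/(u + 2)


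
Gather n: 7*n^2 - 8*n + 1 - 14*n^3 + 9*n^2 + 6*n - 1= -14*n^3 + 16*n^2 - 2*n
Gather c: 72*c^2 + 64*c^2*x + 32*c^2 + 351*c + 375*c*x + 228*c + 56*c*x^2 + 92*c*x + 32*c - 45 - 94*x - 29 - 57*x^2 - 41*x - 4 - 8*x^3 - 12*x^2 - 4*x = c^2*(64*x + 104) + c*(56*x^2 + 467*x + 611) - 8*x^3 - 69*x^2 - 139*x - 78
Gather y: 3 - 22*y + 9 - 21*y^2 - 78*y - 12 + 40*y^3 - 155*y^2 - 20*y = 40*y^3 - 176*y^2 - 120*y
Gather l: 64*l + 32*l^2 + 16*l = 32*l^2 + 80*l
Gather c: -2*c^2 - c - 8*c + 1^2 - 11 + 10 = -2*c^2 - 9*c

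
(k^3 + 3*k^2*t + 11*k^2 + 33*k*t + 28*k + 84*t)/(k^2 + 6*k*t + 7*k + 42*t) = (k^2 + 3*k*t + 4*k + 12*t)/(k + 6*t)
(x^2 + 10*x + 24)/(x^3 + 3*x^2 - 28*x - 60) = (x + 4)/(x^2 - 3*x - 10)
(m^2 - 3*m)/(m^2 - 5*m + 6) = m/(m - 2)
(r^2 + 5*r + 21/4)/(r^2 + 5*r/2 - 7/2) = (r + 3/2)/(r - 1)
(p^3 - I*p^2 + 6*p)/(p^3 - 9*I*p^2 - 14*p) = (-p^2 + I*p - 6)/(-p^2 + 9*I*p + 14)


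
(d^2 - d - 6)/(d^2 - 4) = (d - 3)/(d - 2)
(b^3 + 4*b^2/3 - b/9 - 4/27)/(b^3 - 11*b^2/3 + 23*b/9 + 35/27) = (9*b^2 + 9*b - 4)/(9*b^2 - 36*b + 35)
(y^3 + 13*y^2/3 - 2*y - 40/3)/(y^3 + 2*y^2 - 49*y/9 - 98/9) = 3*(3*y^2 + 7*y - 20)/(9*y^2 - 49)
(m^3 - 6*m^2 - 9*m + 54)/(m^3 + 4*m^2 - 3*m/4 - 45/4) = 4*(m^2 - 9*m + 18)/(4*m^2 + 4*m - 15)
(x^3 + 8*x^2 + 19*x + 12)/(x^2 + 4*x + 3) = x + 4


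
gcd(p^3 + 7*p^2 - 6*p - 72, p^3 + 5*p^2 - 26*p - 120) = p^2 + 10*p + 24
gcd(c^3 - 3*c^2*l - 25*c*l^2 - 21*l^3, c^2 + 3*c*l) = c + 3*l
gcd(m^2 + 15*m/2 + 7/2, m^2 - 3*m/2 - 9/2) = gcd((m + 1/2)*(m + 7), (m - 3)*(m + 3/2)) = 1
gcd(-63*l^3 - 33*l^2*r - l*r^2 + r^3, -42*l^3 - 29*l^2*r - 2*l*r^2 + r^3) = -21*l^2 - 4*l*r + r^2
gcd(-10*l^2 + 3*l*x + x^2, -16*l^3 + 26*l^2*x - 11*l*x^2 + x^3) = -2*l + x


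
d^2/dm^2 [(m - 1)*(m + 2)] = 2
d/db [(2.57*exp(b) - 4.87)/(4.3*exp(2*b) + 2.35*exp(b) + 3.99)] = (-11.051*exp(2*b) + 41.882*exp(b) + 21.6988)*exp(b)/(18.49*exp(4*b) + 20.21*exp(3*b) + 39.8365*exp(2*b) + 18.753*exp(b) + 15.9201)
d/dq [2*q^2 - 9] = 4*q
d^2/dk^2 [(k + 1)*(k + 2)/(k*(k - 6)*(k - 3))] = 2*(k^6 + 9*k^5 - 123*k^4 + 207*k^3 + 594*k^2 - 972*k + 648)/(k^3*(k^6 - 27*k^5 + 297*k^4 - 1701*k^3 + 5346*k^2 - 8748*k + 5832))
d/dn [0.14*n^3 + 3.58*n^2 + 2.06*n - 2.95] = 0.42*n^2 + 7.16*n + 2.06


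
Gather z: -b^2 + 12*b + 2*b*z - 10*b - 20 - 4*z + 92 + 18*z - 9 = -b^2 + 2*b + z*(2*b + 14) + 63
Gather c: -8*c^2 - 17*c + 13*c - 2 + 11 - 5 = -8*c^2 - 4*c + 4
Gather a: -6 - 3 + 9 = 0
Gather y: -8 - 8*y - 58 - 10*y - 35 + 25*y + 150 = 7*y + 49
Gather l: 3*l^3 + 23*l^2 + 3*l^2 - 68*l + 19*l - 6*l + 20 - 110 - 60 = 3*l^3 + 26*l^2 - 55*l - 150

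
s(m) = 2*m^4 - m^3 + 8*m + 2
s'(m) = 8*m^3 - 3*m^2 + 8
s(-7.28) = 5947.25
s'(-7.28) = -3237.62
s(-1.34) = 0.13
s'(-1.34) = -16.64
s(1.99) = 41.40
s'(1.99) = 59.16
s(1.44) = 19.13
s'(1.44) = 25.67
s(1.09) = 12.25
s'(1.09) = 14.80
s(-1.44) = 2.07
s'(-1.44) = -22.11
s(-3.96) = 524.24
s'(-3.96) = -535.84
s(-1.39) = 1.03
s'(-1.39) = -19.28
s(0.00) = 2.00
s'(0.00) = 8.00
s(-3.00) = 167.00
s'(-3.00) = -235.00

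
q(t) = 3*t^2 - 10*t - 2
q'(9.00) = 44.00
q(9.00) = 151.00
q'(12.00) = 62.00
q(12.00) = 310.00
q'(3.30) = 9.80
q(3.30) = -2.33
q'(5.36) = 22.16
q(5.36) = 30.59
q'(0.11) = -9.34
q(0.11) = -3.06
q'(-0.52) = -13.12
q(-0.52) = 4.01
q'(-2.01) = -22.06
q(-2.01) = 30.22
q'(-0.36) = -12.16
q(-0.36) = 1.99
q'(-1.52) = -19.12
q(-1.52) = 20.13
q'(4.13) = 14.78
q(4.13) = 7.87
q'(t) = 6*t - 10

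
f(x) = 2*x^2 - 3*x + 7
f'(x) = 4*x - 3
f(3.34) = 19.29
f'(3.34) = 10.36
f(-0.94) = 11.59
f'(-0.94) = -6.76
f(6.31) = 67.70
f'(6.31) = 22.24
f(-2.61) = 28.45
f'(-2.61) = -13.44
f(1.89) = 8.47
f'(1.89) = 4.56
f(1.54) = 7.12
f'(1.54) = 3.16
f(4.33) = 31.51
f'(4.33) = 14.32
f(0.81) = 5.88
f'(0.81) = 0.24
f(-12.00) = 331.00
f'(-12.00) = -51.00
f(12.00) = 259.00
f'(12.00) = 45.00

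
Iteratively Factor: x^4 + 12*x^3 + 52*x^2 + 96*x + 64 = (x + 2)*(x^3 + 10*x^2 + 32*x + 32) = (x + 2)*(x + 4)*(x^2 + 6*x + 8) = (x + 2)^2*(x + 4)*(x + 4)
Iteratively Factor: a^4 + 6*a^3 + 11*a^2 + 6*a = (a + 2)*(a^3 + 4*a^2 + 3*a) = a*(a + 2)*(a^2 + 4*a + 3) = a*(a + 1)*(a + 2)*(a + 3)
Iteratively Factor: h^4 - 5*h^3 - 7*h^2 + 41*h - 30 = (h + 3)*(h^3 - 8*h^2 + 17*h - 10) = (h - 1)*(h + 3)*(h^2 - 7*h + 10) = (h - 2)*(h - 1)*(h + 3)*(h - 5)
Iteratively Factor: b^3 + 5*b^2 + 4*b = (b + 4)*(b^2 + b) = (b + 1)*(b + 4)*(b)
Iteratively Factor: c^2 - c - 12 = (c + 3)*(c - 4)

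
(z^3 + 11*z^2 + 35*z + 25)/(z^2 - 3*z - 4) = (z^2 + 10*z + 25)/(z - 4)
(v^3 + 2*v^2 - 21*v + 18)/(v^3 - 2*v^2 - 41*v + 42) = (v - 3)/(v - 7)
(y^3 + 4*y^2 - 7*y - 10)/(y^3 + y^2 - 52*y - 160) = (y^2 - y - 2)/(y^2 - 4*y - 32)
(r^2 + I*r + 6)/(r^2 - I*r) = (r^2 + I*r + 6)/(r*(r - I))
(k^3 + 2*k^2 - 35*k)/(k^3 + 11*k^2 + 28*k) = (k - 5)/(k + 4)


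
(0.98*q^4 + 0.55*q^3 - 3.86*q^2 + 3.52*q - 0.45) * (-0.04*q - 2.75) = -0.0392*q^5 - 2.717*q^4 - 1.3581*q^3 + 10.4742*q^2 - 9.662*q + 1.2375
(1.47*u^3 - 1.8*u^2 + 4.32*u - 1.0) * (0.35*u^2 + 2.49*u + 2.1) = 0.5145*u^5 + 3.0303*u^4 + 0.117*u^3 + 6.6268*u^2 + 6.582*u - 2.1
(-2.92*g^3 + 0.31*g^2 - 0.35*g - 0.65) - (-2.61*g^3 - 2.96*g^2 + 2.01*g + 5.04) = -0.31*g^3 + 3.27*g^2 - 2.36*g - 5.69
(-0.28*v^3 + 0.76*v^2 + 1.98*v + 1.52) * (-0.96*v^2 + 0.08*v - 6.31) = 0.2688*v^5 - 0.752*v^4 - 0.0731999999999997*v^3 - 6.0964*v^2 - 12.3722*v - 9.5912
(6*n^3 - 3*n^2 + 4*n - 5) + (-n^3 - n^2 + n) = 5*n^3 - 4*n^2 + 5*n - 5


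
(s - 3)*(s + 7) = s^2 + 4*s - 21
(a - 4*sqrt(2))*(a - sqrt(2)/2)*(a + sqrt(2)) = a^3 - 7*sqrt(2)*a^2/2 - 5*a + 4*sqrt(2)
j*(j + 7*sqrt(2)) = j^2 + 7*sqrt(2)*j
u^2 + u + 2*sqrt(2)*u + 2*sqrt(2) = (u + 1)*(u + 2*sqrt(2))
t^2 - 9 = (t - 3)*(t + 3)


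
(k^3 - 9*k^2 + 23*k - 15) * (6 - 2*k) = -2*k^4 + 24*k^3 - 100*k^2 + 168*k - 90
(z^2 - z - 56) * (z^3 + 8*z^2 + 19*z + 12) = z^5 + 7*z^4 - 45*z^3 - 455*z^2 - 1076*z - 672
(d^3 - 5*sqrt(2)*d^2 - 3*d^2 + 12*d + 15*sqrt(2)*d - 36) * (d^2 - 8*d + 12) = d^5 - 11*d^4 - 5*sqrt(2)*d^4 + 48*d^3 + 55*sqrt(2)*d^3 - 180*sqrt(2)*d^2 - 168*d^2 + 180*sqrt(2)*d + 432*d - 432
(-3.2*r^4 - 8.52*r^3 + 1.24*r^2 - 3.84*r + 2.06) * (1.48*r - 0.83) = -4.736*r^5 - 9.9536*r^4 + 8.9068*r^3 - 6.7124*r^2 + 6.236*r - 1.7098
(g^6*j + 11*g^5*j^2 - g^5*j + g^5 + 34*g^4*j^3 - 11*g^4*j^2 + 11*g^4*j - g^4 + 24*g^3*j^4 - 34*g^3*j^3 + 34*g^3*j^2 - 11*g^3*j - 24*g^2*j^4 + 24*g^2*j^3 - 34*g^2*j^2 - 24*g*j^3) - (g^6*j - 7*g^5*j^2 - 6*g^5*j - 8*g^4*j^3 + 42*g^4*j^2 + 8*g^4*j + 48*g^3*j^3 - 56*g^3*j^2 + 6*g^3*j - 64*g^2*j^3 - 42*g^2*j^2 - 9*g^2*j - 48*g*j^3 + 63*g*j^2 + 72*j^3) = 18*g^5*j^2 + 5*g^5*j + g^5 + 42*g^4*j^3 - 53*g^4*j^2 + 3*g^4*j - g^4 + 24*g^3*j^4 - 82*g^3*j^3 + 90*g^3*j^2 - 17*g^3*j - 24*g^2*j^4 + 88*g^2*j^3 + 8*g^2*j^2 + 9*g^2*j + 24*g*j^3 - 63*g*j^2 - 72*j^3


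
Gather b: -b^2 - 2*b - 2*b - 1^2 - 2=-b^2 - 4*b - 3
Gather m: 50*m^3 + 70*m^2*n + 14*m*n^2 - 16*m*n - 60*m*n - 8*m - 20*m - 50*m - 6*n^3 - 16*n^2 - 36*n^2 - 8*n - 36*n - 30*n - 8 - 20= 50*m^3 + 70*m^2*n + m*(14*n^2 - 76*n - 78) - 6*n^3 - 52*n^2 - 74*n - 28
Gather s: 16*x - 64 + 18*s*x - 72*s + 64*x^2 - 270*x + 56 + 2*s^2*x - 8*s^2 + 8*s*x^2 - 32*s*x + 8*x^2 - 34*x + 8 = s^2*(2*x - 8) + s*(8*x^2 - 14*x - 72) + 72*x^2 - 288*x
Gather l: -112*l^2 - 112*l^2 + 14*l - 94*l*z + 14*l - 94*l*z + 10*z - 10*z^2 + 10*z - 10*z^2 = -224*l^2 + l*(28 - 188*z) - 20*z^2 + 20*z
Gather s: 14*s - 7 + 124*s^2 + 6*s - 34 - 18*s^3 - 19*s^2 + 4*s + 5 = -18*s^3 + 105*s^2 + 24*s - 36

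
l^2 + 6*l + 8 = (l + 2)*(l + 4)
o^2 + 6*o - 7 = (o - 1)*(o + 7)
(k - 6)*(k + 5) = k^2 - k - 30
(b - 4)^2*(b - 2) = b^3 - 10*b^2 + 32*b - 32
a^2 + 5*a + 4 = (a + 1)*(a + 4)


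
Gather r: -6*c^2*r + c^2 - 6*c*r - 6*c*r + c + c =c^2 + 2*c + r*(-6*c^2 - 12*c)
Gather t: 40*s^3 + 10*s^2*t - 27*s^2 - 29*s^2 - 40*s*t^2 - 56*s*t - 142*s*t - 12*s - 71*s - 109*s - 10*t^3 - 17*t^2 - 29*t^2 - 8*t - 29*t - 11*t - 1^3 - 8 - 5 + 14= 40*s^3 - 56*s^2 - 192*s - 10*t^3 + t^2*(-40*s - 46) + t*(10*s^2 - 198*s - 48)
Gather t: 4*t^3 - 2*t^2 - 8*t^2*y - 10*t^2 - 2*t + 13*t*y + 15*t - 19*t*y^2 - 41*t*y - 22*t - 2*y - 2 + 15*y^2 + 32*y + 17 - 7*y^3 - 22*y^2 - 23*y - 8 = 4*t^3 + t^2*(-8*y - 12) + t*(-19*y^2 - 28*y - 9) - 7*y^3 - 7*y^2 + 7*y + 7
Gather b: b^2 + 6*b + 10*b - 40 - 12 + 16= b^2 + 16*b - 36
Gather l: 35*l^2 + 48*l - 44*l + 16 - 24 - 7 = 35*l^2 + 4*l - 15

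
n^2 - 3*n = n*(n - 3)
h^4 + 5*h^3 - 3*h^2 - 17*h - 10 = (h - 2)*(h + 1)^2*(h + 5)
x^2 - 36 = (x - 6)*(x + 6)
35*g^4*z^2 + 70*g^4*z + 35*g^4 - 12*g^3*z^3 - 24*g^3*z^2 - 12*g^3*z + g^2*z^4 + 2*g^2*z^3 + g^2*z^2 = (-7*g + z)*(-5*g + z)*(g*z + g)^2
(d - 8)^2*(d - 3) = d^3 - 19*d^2 + 112*d - 192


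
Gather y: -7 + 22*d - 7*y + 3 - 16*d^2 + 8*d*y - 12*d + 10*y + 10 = -16*d^2 + 10*d + y*(8*d + 3) + 6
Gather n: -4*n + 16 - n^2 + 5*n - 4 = -n^2 + n + 12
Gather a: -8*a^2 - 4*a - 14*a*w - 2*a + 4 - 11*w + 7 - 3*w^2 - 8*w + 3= -8*a^2 + a*(-14*w - 6) - 3*w^2 - 19*w + 14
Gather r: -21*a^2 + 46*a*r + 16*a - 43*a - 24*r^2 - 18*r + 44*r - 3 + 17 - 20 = -21*a^2 - 27*a - 24*r^2 + r*(46*a + 26) - 6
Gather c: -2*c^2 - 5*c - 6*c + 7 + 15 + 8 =-2*c^2 - 11*c + 30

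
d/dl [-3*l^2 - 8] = -6*l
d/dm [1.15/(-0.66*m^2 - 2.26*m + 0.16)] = (1.518*m + 2.599)/(0.66*m^2 + 2.26*m - 0.16)^2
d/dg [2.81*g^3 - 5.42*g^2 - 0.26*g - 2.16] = 8.43*g^2 - 10.84*g - 0.26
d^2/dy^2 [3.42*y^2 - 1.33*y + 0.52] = 6.84000000000000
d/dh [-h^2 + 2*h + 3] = 2 - 2*h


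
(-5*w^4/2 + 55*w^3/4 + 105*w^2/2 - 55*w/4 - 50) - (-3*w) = -5*w^4/2 + 55*w^3/4 + 105*w^2/2 - 43*w/4 - 50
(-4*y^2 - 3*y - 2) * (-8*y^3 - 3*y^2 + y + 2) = 32*y^5 + 36*y^4 + 21*y^3 - 5*y^2 - 8*y - 4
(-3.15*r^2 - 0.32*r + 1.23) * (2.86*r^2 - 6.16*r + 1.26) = -9.009*r^4 + 18.4888*r^3 + 1.52*r^2 - 7.98*r + 1.5498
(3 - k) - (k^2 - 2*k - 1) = -k^2 + k + 4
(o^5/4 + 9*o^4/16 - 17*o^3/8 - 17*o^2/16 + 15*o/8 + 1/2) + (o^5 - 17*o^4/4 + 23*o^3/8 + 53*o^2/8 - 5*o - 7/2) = 5*o^5/4 - 59*o^4/16 + 3*o^3/4 + 89*o^2/16 - 25*o/8 - 3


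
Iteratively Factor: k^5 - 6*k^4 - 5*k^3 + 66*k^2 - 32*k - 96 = (k + 3)*(k^4 - 9*k^3 + 22*k^2 - 32) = (k - 2)*(k + 3)*(k^3 - 7*k^2 + 8*k + 16) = (k - 4)*(k - 2)*(k + 3)*(k^2 - 3*k - 4) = (k - 4)^2*(k - 2)*(k + 3)*(k + 1)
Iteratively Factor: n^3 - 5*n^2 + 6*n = (n - 2)*(n^2 - 3*n) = n*(n - 2)*(n - 3)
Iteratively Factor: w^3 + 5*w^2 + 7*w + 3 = (w + 3)*(w^2 + 2*w + 1) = (w + 1)*(w + 3)*(w + 1)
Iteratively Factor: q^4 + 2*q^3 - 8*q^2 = (q)*(q^3 + 2*q^2 - 8*q) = q*(q + 4)*(q^2 - 2*q) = q*(q - 2)*(q + 4)*(q)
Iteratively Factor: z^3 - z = (z + 1)*(z^2 - z) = (z - 1)*(z + 1)*(z)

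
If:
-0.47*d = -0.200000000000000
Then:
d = 0.43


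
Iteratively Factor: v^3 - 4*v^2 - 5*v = (v + 1)*(v^2 - 5*v) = v*(v + 1)*(v - 5)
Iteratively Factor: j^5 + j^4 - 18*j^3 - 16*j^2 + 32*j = (j)*(j^4 + j^3 - 18*j^2 - 16*j + 32) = j*(j - 1)*(j^3 + 2*j^2 - 16*j - 32) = j*(j - 1)*(j + 4)*(j^2 - 2*j - 8) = j*(j - 4)*(j - 1)*(j + 4)*(j + 2)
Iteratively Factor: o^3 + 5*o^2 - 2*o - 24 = (o + 4)*(o^2 + o - 6) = (o - 2)*(o + 4)*(o + 3)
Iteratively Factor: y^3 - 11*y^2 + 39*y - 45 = (y - 5)*(y^2 - 6*y + 9) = (y - 5)*(y - 3)*(y - 3)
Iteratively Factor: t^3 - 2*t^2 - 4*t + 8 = (t - 2)*(t^2 - 4) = (t - 2)^2*(t + 2)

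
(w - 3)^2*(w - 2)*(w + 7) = w^4 - w^3 - 35*w^2 + 129*w - 126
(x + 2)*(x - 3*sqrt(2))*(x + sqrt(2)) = x^3 - 2*sqrt(2)*x^2 + 2*x^2 - 6*x - 4*sqrt(2)*x - 12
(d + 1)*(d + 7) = d^2 + 8*d + 7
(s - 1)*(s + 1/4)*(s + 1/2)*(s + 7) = s^4 + 27*s^3/4 - 19*s^2/8 - 9*s/2 - 7/8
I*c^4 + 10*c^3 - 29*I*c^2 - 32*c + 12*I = (c - 6*I)*(c - 2*I)*(c - I)*(I*c + 1)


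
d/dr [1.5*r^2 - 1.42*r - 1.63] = 3.0*r - 1.42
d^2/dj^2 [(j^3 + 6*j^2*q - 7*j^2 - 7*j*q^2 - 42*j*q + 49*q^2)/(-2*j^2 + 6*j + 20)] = (7*j^3*q^2 + 24*j^3*q + 2*j^3 - 147*j^2*q^2 - 180*j^2*q + 120*j^2 + 651*j*q^2 + 1260*j*q - 300*j - 1141*q^2 - 1860*q + 700)/(j^6 - 9*j^5 - 3*j^4 + 153*j^3 + 30*j^2 - 900*j - 1000)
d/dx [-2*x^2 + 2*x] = 2 - 4*x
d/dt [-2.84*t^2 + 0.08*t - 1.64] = 0.08 - 5.68*t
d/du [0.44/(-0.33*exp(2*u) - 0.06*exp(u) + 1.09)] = (0.2904*exp(u) + 0.0264)*exp(u)/(0.33*exp(2*u) + 0.06*exp(u) - 1.09)^2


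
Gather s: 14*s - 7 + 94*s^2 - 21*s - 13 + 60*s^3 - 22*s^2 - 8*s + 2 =60*s^3 + 72*s^2 - 15*s - 18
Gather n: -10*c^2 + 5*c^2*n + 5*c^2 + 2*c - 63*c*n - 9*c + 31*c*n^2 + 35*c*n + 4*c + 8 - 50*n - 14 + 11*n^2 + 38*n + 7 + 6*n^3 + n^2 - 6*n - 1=-5*c^2 - 3*c + 6*n^3 + n^2*(31*c + 12) + n*(5*c^2 - 28*c - 18)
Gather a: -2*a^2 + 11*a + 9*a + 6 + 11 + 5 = -2*a^2 + 20*a + 22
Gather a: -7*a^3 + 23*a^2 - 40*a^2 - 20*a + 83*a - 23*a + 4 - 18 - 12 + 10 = -7*a^3 - 17*a^2 + 40*a - 16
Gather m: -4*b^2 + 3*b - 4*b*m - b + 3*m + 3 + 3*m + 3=-4*b^2 + 2*b + m*(6 - 4*b) + 6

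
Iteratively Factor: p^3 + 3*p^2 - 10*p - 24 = (p - 3)*(p^2 + 6*p + 8) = (p - 3)*(p + 2)*(p + 4)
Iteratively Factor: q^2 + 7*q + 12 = (q + 3)*(q + 4)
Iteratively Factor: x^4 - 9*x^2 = (x)*(x^3 - 9*x) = x*(x - 3)*(x^2 + 3*x) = x^2*(x - 3)*(x + 3)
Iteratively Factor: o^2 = (o)*(o)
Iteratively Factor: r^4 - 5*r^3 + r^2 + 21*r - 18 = (r + 2)*(r^3 - 7*r^2 + 15*r - 9) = (r - 3)*(r + 2)*(r^2 - 4*r + 3) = (r - 3)^2*(r + 2)*(r - 1)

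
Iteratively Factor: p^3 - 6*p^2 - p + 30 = (p - 5)*(p^2 - p - 6) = (p - 5)*(p - 3)*(p + 2)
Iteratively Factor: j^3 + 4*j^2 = (j)*(j^2 + 4*j) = j*(j + 4)*(j)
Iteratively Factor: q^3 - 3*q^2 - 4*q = (q)*(q^2 - 3*q - 4) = q*(q - 4)*(q + 1)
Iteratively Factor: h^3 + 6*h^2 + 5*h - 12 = (h - 1)*(h^2 + 7*h + 12) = (h - 1)*(h + 4)*(h + 3)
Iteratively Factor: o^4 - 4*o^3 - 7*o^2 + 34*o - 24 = (o + 3)*(o^3 - 7*o^2 + 14*o - 8) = (o - 2)*(o + 3)*(o^2 - 5*o + 4) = (o - 2)*(o - 1)*(o + 3)*(o - 4)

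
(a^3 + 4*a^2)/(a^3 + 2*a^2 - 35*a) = a*(a + 4)/(a^2 + 2*a - 35)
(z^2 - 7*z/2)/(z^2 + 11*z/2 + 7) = z*(2*z - 7)/(2*z^2 + 11*z + 14)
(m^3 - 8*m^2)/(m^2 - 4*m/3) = 3*m*(m - 8)/(3*m - 4)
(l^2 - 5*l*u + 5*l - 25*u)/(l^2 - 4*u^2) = (l^2 - 5*l*u + 5*l - 25*u)/(l^2 - 4*u^2)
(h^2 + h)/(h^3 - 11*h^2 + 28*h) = (h + 1)/(h^2 - 11*h + 28)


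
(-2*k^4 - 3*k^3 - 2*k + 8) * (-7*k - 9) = 14*k^5 + 39*k^4 + 27*k^3 + 14*k^2 - 38*k - 72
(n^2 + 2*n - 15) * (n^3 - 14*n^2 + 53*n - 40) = n^5 - 12*n^4 + 10*n^3 + 276*n^2 - 875*n + 600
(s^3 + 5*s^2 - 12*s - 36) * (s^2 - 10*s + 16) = s^5 - 5*s^4 - 46*s^3 + 164*s^2 + 168*s - 576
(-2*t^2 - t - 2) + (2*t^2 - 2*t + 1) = -3*t - 1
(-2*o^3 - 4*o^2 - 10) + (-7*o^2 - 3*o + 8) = -2*o^3 - 11*o^2 - 3*o - 2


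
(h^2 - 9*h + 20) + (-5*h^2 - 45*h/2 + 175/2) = -4*h^2 - 63*h/2 + 215/2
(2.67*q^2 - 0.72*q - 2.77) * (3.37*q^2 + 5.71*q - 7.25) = 8.9979*q^4 + 12.8193*q^3 - 32.8036*q^2 - 10.5967*q + 20.0825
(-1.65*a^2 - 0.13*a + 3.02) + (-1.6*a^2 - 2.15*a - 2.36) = -3.25*a^2 - 2.28*a + 0.66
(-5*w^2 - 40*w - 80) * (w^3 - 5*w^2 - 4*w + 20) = -5*w^5 - 15*w^4 + 140*w^3 + 460*w^2 - 480*w - 1600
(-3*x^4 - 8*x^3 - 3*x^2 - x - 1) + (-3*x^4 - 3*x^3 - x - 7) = -6*x^4 - 11*x^3 - 3*x^2 - 2*x - 8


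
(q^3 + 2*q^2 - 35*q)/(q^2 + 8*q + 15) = q*(q^2 + 2*q - 35)/(q^2 + 8*q + 15)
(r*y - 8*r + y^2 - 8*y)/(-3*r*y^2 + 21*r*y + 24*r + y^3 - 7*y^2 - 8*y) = (r + y)/(-3*r*y - 3*r + y^2 + y)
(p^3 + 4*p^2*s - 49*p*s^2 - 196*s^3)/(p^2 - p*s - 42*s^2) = (p^2 + 11*p*s + 28*s^2)/(p + 6*s)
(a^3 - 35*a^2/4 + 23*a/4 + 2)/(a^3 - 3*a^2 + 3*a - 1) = (a^2 - 31*a/4 - 2)/(a^2 - 2*a + 1)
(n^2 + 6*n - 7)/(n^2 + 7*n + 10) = (n^2 + 6*n - 7)/(n^2 + 7*n + 10)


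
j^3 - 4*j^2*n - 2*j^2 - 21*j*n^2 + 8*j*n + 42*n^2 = (j - 2)*(j - 7*n)*(j + 3*n)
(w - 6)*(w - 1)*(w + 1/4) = w^3 - 27*w^2/4 + 17*w/4 + 3/2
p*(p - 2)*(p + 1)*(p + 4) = p^4 + 3*p^3 - 6*p^2 - 8*p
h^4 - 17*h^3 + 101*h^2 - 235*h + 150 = (h - 6)*(h - 5)^2*(h - 1)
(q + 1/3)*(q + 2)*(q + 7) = q^3 + 28*q^2/3 + 17*q + 14/3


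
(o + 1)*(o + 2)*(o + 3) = o^3 + 6*o^2 + 11*o + 6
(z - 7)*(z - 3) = z^2 - 10*z + 21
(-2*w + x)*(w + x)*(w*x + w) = -2*w^3*x - 2*w^3 - w^2*x^2 - w^2*x + w*x^3 + w*x^2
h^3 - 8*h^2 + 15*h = h*(h - 5)*(h - 3)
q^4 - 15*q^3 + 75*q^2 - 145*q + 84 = (q - 7)*(q - 4)*(q - 3)*(q - 1)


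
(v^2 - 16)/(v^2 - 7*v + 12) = (v + 4)/(v - 3)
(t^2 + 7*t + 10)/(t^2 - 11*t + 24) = (t^2 + 7*t + 10)/(t^2 - 11*t + 24)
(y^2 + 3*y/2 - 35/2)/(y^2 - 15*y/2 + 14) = (y + 5)/(y - 4)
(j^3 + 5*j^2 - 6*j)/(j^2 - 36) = j*(j - 1)/(j - 6)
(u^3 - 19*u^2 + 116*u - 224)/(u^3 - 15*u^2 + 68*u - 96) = (u - 7)/(u - 3)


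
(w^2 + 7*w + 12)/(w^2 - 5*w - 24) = (w + 4)/(w - 8)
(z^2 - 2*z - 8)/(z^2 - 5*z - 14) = (z - 4)/(z - 7)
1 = 1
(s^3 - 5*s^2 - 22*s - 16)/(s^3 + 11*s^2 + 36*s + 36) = (s^2 - 7*s - 8)/(s^2 + 9*s + 18)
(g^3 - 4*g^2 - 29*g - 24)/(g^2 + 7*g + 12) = (g^2 - 7*g - 8)/(g + 4)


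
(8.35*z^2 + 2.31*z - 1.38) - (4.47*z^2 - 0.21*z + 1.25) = 3.88*z^2 + 2.52*z - 2.63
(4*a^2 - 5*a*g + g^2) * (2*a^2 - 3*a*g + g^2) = 8*a^4 - 22*a^3*g + 21*a^2*g^2 - 8*a*g^3 + g^4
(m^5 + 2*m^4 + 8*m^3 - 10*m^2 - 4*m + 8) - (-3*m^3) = m^5 + 2*m^4 + 11*m^3 - 10*m^2 - 4*m + 8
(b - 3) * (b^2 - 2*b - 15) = b^3 - 5*b^2 - 9*b + 45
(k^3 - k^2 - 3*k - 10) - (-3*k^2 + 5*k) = k^3 + 2*k^2 - 8*k - 10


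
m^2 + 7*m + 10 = (m + 2)*(m + 5)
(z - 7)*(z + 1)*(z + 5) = z^3 - z^2 - 37*z - 35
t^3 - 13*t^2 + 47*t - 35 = (t - 7)*(t - 5)*(t - 1)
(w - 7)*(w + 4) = w^2 - 3*w - 28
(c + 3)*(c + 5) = c^2 + 8*c + 15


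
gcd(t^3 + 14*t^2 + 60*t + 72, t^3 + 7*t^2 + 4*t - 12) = t^2 + 8*t + 12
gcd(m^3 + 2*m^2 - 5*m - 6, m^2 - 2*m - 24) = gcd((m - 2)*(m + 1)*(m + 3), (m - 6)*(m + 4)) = 1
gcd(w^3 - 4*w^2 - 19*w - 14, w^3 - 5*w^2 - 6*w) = w + 1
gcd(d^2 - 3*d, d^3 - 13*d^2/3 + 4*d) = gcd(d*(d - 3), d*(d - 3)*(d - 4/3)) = d^2 - 3*d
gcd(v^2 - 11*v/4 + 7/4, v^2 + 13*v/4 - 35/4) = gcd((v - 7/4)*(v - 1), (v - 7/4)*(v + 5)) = v - 7/4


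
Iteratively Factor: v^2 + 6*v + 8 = (v + 2)*(v + 4)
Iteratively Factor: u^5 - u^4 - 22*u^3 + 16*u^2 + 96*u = (u + 4)*(u^4 - 5*u^3 - 2*u^2 + 24*u) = u*(u + 4)*(u^3 - 5*u^2 - 2*u + 24) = u*(u - 3)*(u + 4)*(u^2 - 2*u - 8) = u*(u - 4)*(u - 3)*(u + 4)*(u + 2)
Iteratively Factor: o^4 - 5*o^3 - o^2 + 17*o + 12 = (o - 4)*(o^3 - o^2 - 5*o - 3) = (o - 4)*(o + 1)*(o^2 - 2*o - 3) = (o - 4)*(o - 3)*(o + 1)*(o + 1)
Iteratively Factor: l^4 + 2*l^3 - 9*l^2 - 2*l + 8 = (l + 1)*(l^3 + l^2 - 10*l + 8) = (l - 2)*(l + 1)*(l^2 + 3*l - 4) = (l - 2)*(l - 1)*(l + 1)*(l + 4)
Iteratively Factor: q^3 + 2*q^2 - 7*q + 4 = (q - 1)*(q^2 + 3*q - 4) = (q - 1)^2*(q + 4)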